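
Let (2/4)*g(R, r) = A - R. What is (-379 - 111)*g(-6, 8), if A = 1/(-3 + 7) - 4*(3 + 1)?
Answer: 9555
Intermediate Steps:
A = -63/4 (A = 1/4 - 4*4 = 1/4 - 1*16 = 1/4 - 16 = -63/4 ≈ -15.750)
g(R, r) = -63/2 - 2*R (g(R, r) = 2*(-63/4 - R) = -63/2 - 2*R)
(-379 - 111)*g(-6, 8) = (-379 - 111)*(-63/2 - 2*(-6)) = -490*(-63/2 + 12) = -490*(-39/2) = 9555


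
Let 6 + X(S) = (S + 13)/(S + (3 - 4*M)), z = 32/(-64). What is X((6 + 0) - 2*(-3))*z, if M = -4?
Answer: 161/62 ≈ 2.5968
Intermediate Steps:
z = -½ (z = 32*(-1/64) = -½ ≈ -0.50000)
X(S) = -6 + (13 + S)/(19 + S) (X(S) = -6 + (S + 13)/(S + (3 - 4*(-4))) = -6 + (13 + S)/(S + (3 + 16)) = -6 + (13 + S)/(S + 19) = -6 + (13 + S)/(19 + S))
X((6 + 0) - 2*(-3))*z = ((-101 - 5*((6 + 0) - 2*(-3)))/(19 + ((6 + 0) - 2*(-3))))*(-½) = ((-101 - 5*(6 + 6))/(19 + (6 + 6)))*(-½) = ((-101 - 5*12)/(19 + 12))*(-½) = ((-101 - 60)/31)*(-½) = ((1/31)*(-161))*(-½) = -161/31*(-½) = 161/62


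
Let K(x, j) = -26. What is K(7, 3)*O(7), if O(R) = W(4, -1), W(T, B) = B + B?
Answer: 52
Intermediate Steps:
W(T, B) = 2*B
O(R) = -2 (O(R) = 2*(-1) = -2)
K(7, 3)*O(7) = -26*(-2) = 52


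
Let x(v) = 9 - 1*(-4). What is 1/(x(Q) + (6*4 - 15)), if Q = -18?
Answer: 1/22 ≈ 0.045455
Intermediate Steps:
x(v) = 13 (x(v) = 9 + 4 = 13)
1/(x(Q) + (6*4 - 15)) = 1/(13 + (6*4 - 15)) = 1/(13 + (24 - 15)) = 1/(13 + 9) = 1/22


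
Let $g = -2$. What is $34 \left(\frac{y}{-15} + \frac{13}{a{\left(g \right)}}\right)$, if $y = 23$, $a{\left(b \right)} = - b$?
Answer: $\frac{2533}{15} \approx 168.87$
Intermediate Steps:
$34 \left(\frac{y}{-15} + \frac{13}{a{\left(g \right)}}\right) = 34 \left(\frac{23}{-15} + \frac{13}{\left(-1\right) \left(-2\right)}\right) = 34 \left(23 \left(- \frac{1}{15}\right) + \frac{13}{2}\right) = 34 \left(- \frac{23}{15} + 13 \cdot \frac{1}{2}\right) = 34 \left(- \frac{23}{15} + \frac{13}{2}\right) = 34 \cdot \frac{149}{30} = \frac{2533}{15}$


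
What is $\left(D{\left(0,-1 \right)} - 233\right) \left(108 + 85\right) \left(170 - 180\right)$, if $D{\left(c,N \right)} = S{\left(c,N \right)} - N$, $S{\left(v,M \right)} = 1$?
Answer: $445830$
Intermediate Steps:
$D{\left(c,N \right)} = 1 - N$
$\left(D{\left(0,-1 \right)} - 233\right) \left(108 + 85\right) \left(170 - 180\right) = \left(\left(1 - -1\right) - 233\right) \left(108 + 85\right) \left(170 - 180\right) = \left(\left(1 + 1\right) - 233\right) 193 \left(-10\right) = \left(2 - 233\right) 193 \left(-10\right) = \left(-231\right) 193 \left(-10\right) = \left(-44583\right) \left(-10\right) = 445830$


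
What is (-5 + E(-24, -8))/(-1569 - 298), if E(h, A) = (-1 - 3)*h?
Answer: -91/1867 ≈ -0.048741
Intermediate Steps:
E(h, A) = -4*h
(-5 + E(-24, -8))/(-1569 - 298) = (-5 - 4*(-24))/(-1569 - 298) = (-5 + 96)/(-1867) = 91*(-1/1867) = -91/1867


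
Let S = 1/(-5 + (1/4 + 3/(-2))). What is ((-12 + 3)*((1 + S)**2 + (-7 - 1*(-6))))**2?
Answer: 2742336/390625 ≈ 7.0204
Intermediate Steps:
S = -4/25 (S = 1/(-5 + (1*(1/4) + 3*(-1/2))) = 1/(-5 + (1/4 - 3/2)) = 1/(-5 - 5/4) = 1/(-25/4) = -4/25 ≈ -0.16000)
((-12 + 3)*((1 + S)**2 + (-7 - 1*(-6))))**2 = ((-12 + 3)*((1 - 4/25)**2 + (-7 - 1*(-6))))**2 = (-9*((21/25)**2 + (-7 + 6)))**2 = (-9*(441/625 - 1))**2 = (-9*(-184/625))**2 = (1656/625)**2 = 2742336/390625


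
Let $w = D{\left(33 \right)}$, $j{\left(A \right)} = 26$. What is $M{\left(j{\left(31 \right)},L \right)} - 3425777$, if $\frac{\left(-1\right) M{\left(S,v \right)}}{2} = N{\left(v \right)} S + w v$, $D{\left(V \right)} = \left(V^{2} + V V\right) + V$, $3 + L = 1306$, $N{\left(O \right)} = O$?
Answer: $-9255399$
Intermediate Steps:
$L = 1303$ ($L = -3 + 1306 = 1303$)
$D{\left(V \right)} = V + 2 V^{2}$ ($D{\left(V \right)} = \left(V^{2} + V^{2}\right) + V = 2 V^{2} + V = V + 2 V^{2}$)
$w = 2211$ ($w = 33 \left(1 + 2 \cdot 33\right) = 33 \left(1 + 66\right) = 33 \cdot 67 = 2211$)
$M{\left(S,v \right)} = - 4422 v - 2 S v$ ($M{\left(S,v \right)} = - 2 \left(v S + 2211 v\right) = - 2 \left(S v + 2211 v\right) = - 2 \left(2211 v + S v\right) = - 4422 v - 2 S v$)
$M{\left(j{\left(31 \right)},L \right)} - 3425777 = 2 \cdot 1303 \left(-2211 - 26\right) - 3425777 = 2 \cdot 1303 \left(-2237\right) - 3425777 = -5829622 - 3425777 = -9255399$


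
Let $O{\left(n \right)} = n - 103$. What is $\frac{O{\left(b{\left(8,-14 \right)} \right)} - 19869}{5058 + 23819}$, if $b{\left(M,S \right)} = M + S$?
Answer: $- \frac{19978}{28877} \approx -0.69183$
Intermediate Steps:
$O{\left(n \right)} = -103 + n$ ($O{\left(n \right)} = n - 103 = -103 + n$)
$\frac{O{\left(b{\left(8,-14 \right)} \right)} - 19869}{5058 + 23819} = \frac{\left(-103 + \left(8 - 14\right)\right) - 19869}{5058 + 23819} = \frac{\left(-103 - 6\right) - 19869}{28877} = \left(-109 - 19869\right) \frac{1}{28877} = \left(-19978\right) \frac{1}{28877} = - \frac{19978}{28877}$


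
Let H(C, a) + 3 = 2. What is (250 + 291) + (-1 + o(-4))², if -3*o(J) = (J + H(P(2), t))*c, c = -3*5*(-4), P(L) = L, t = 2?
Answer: 10342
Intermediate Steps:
H(C, a) = -1 (H(C, a) = -3 + 2 = -1)
c = 60 (c = -15*(-4) = 60)
o(J) = 20 - 20*J (o(J) = -(J - 1)*60/3 = -(-1 + J)*60/3 = -(-60 + 60*J)/3 = 20 - 20*J)
(250 + 291) + (-1 + o(-4))² = (250 + 291) + (-1 + (20 - 20*(-4)))² = 541 + (-1 + (20 + 80))² = 541 + (-1 + 100)² = 541 + 99² = 541 + 9801 = 10342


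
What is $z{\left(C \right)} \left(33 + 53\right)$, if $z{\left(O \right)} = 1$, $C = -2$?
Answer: $86$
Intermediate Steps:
$z{\left(C \right)} \left(33 + 53\right) = 1 \left(33 + 53\right) = 1 \cdot 86 = 86$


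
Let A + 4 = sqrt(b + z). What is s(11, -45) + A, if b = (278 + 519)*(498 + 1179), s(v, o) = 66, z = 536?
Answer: 62 + sqrt(1337105) ≈ 1218.3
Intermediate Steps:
b = 1336569 (b = 797*1677 = 1336569)
A = -4 + sqrt(1337105) (A = -4 + sqrt(1336569 + 536) = -4 + sqrt(1337105) ≈ 1152.3)
s(11, -45) + A = 66 + (-4 + sqrt(1337105)) = 62 + sqrt(1337105)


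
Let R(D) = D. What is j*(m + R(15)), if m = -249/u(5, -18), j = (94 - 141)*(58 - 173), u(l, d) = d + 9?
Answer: 691840/3 ≈ 2.3061e+5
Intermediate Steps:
u(l, d) = 9 + d
j = 5405 (j = -47*(-115) = 5405)
m = 83/3 (m = -249/(9 - 18) = -249/(-9) = -249*(-⅑) = 83/3 ≈ 27.667)
j*(m + R(15)) = 5405*(83/3 + 15) = 5405*(128/3) = 691840/3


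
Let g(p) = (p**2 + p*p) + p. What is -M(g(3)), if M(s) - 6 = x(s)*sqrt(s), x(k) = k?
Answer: -6 - 21*sqrt(21) ≈ -102.23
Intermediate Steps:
g(p) = p + 2*p**2 (g(p) = (p**2 + p**2) + p = 2*p**2 + p = p + 2*p**2)
M(s) = 6 + s**(3/2) (M(s) = 6 + s*sqrt(s) = 6 + s**(3/2))
-M(g(3)) = -(6 + (3*(1 + 2*3))**(3/2)) = -(6 + (3*(1 + 6))**(3/2)) = -(6 + (3*7)**(3/2)) = -(6 + 21**(3/2)) = -(6 + 21*sqrt(21)) = -6 - 21*sqrt(21)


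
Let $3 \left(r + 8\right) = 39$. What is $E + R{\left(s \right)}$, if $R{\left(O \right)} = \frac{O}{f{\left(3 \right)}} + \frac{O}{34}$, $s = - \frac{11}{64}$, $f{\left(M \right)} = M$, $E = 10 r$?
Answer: $\frac{325993}{6528} \approx 49.938$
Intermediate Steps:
$r = 5$ ($r = -8 + \frac{1}{3} \cdot 39 = -8 + 13 = 5$)
$E = 50$ ($E = 10 \cdot 5 = 50$)
$s = - \frac{11}{64}$ ($s = \left(-11\right) \frac{1}{64} = - \frac{11}{64} \approx -0.17188$)
$R{\left(O \right)} = \frac{37 O}{102}$ ($R{\left(O \right)} = \frac{O}{3} + \frac{O}{34} = \frac{37 O}{102}$)
$E + R{\left(s \right)} = 50 + \frac{37}{102} \left(- \frac{11}{64}\right) = 50 - \frac{407}{6528} = \frac{325993}{6528}$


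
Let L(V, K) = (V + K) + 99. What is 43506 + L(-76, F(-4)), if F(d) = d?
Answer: 43525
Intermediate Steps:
L(V, K) = 99 + K + V (L(V, K) = (K + V) + 99 = 99 + K + V)
43506 + L(-76, F(-4)) = 43506 + (99 - 4 - 76) = 43506 + 19 = 43525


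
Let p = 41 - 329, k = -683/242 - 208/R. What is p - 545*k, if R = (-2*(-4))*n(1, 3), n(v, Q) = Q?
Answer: 4336757/726 ≈ 5973.5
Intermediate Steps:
R = 24 (R = -2*(-4)*3 = 8*3 = 24)
k = -8341/726 (k = -683/242 - 208/24 = -683*1/242 - 208*1/24 = -683/242 - 26/3 = -8341/726 ≈ -11.489)
p = -288
p - 545*k = -288 - 545*(-8341/726) = -288 + 4545845/726 = 4336757/726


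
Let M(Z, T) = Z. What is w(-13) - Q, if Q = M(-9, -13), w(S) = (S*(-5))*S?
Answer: -836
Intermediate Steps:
w(S) = -5*S² (w(S) = (-5*S)*S = -5*S²)
Q = -9
w(-13) - Q = -5*(-13)² - 1*(-9) = -5*169 + 9 = -845 + 9 = -836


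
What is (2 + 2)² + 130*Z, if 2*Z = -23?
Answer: -1479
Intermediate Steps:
Z = -23/2 (Z = (½)*(-23) = -23/2 ≈ -11.500)
(2 + 2)² + 130*Z = (2 + 2)² + 130*(-23/2) = 4² - 1495 = 16 - 1495 = -1479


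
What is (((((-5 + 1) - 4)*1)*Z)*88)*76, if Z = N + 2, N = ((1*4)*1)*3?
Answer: -749056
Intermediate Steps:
N = 12 (N = (4*1)*3 = 4*3 = 12)
Z = 14 (Z = 12 + 2 = 14)
(((((-5 + 1) - 4)*1)*Z)*88)*76 = (((((-5 + 1) - 4)*1)*14)*88)*76 = ((((-4 - 4)*1)*14)*88)*76 = ((-8*1*14)*88)*76 = (-8*14*88)*76 = -112*88*76 = -9856*76 = -749056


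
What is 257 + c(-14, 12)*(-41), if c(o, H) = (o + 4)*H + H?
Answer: 4685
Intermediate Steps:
c(o, H) = H + H*(4 + o) (c(o, H) = (4 + o)*H + H = H*(4 + o) + H = H + H*(4 + o))
257 + c(-14, 12)*(-41) = 257 + (12*(5 - 14))*(-41) = 257 + (12*(-9))*(-41) = 257 - 108*(-41) = 257 + 4428 = 4685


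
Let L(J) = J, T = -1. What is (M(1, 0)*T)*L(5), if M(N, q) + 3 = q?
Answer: 15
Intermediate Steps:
M(N, q) = -3 + q
(M(1, 0)*T)*L(5) = ((-3 + 0)*(-1))*5 = -3*(-1)*5 = 3*5 = 15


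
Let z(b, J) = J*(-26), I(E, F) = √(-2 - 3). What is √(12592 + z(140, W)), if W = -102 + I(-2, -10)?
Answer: √(15244 - 26*I*√5) ≈ 123.47 - 0.2354*I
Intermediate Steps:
I(E, F) = I*√5 (I(E, F) = √(-5) = I*√5)
W = -102 + I*√5 ≈ -102.0 + 2.2361*I
z(b, J) = -26*J
√(12592 + z(140, W)) = √(12592 - 26*(-102 + I*√5)) = √(12592 + (2652 - 26*I*√5)) = √(15244 - 26*I*√5)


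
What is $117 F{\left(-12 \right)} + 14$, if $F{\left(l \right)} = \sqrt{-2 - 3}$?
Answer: $14 + 117 i \sqrt{5} \approx 14.0 + 261.62 i$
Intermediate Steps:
$F{\left(l \right)} = i \sqrt{5}$ ($F{\left(l \right)} = \sqrt{-5} = i \sqrt{5}$)
$117 F{\left(-12 \right)} + 14 = 117 i \sqrt{5} + 14 = 14 + 117 i \sqrt{5}$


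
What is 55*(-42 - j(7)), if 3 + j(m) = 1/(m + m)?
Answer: -30085/14 ≈ -2148.9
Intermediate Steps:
j(m) = -3 + 1/(2*m) (j(m) = -3 + 1/(m + m) = -3 + 1/(2*m))
55*(-42 - j(7)) = 55*(-42 - (-3 + (1/2)/7)) = 55*(-42 - (-3 + (1/2)*(1/7))) = 55*(-42 - (-3 + 1/14)) = 55*(-42 - 1*(-41/14)) = 55*(-42 + 41/14) = 55*(-547/14) = -30085/14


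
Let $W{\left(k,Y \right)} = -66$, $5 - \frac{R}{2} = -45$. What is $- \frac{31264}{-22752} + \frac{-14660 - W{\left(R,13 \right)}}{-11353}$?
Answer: $\frac{21468215}{8071983} \approx 2.6596$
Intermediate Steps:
$R = 100$ ($R = 10 - -90 = 10 + 90 = 100$)
$- \frac{31264}{-22752} + \frac{-14660 - W{\left(R,13 \right)}}{-11353} = - \frac{31264}{-22752} + \frac{-14660 - -66}{-11353} = \left(-31264\right) \left(- \frac{1}{22752}\right) + \left(-14660 + 66\right) \left(- \frac{1}{11353}\right) = \frac{977}{711} - - \frac{14594}{11353} = \frac{977}{711} + \frac{14594}{11353} = \frac{21468215}{8071983}$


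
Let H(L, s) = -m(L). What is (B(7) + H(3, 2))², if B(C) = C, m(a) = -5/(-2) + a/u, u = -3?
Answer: 121/4 ≈ 30.250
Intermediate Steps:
m(a) = 5/2 - a/3 (m(a) = -5/(-2) + a/(-3) = -5*(-½) + a*(-⅓) = 5/2 - a/3)
H(L, s) = -5/2 + L/3 (H(L, s) = -(5/2 - L/3) = -5/2 + L/3)
(B(7) + H(3, 2))² = (7 + (-5/2 + (⅓)*3))² = (7 + (-5/2 + 1))² = (7 - 3/2)² = (11/2)² = 121/4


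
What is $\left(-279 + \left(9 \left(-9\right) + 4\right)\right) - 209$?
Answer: $-565$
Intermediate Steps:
$\left(-279 + \left(9 \left(-9\right) + 4\right)\right) - 209 = \left(-279 + \left(-81 + 4\right)\right) - 209 = \left(-279 - 77\right) - 209 = -356 - 209 = -565$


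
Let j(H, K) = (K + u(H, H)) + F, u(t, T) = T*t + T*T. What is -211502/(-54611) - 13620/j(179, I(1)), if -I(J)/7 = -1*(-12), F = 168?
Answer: 6413717756/1752084713 ≈ 3.6606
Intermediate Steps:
I(J) = -84 (I(J) = -(-7)*(-12) = -7*12 = -84)
u(t, T) = T² + T*t (u(t, T) = T*t + T² = T² + T*t)
j(H, K) = 168 + K + 2*H² (j(H, K) = (K + H*(H + H)) + 168 = (K + H*(2*H)) + 168 = (K + 2*H²) + 168 = 168 + K + 2*H²)
-211502/(-54611) - 13620/j(179, I(1)) = -211502/(-54611) - 13620/(168 - 84 + 2*179²) = -211502*(-1/54611) - 13620/(168 - 84 + 2*32041) = 211502/54611 - 13620/(168 - 84 + 64082) = 211502/54611 - 13620/64166 = 211502/54611 - 13620*1/64166 = 211502/54611 - 6810/32083 = 6413717756/1752084713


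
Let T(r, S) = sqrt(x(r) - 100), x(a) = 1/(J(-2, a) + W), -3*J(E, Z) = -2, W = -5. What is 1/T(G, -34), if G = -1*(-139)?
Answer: -I*sqrt(16939)/1303 ≈ -0.099885*I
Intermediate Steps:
J(E, Z) = 2/3 (J(E, Z) = -1/3*(-2) = 2/3)
G = 139
x(a) = -3/13 (x(a) = 1/(2/3 - 5) = 1/(-13/3) = -3/13)
T(r, S) = I*sqrt(16939)/13 (T(r, S) = sqrt(-3/13 - 100) = sqrt(-1303/13) = I*sqrt(16939)/13)
1/T(G, -34) = 1/(I*sqrt(16939)/13) = -I*sqrt(16939)/1303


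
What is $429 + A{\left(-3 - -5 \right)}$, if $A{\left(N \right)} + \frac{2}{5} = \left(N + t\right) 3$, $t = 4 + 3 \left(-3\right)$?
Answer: $\frac{2098}{5} \approx 419.6$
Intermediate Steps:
$t = -5$ ($t = 4 - 9 = -5$)
$A{\left(N \right)} = - \frac{77}{5} + 3 N$ ($A{\left(N \right)} = - \frac{2}{5} + \left(N - 5\right) 3 = - \frac{2}{5} + \left(-5 + N\right) 3 = - \frac{2}{5} + \left(-15 + 3 N\right) = - \frac{77}{5} + 3 N$)
$429 + A{\left(-3 - -5 \right)} = 429 - \left(\frac{77}{5} - 3 \left(-3 - -5\right)\right) = 429 - \left(\frac{77}{5} - 3 \left(-3 + 5\right)\right) = 429 + \left(- \frac{77}{5} + 3 \cdot 2\right) = 429 + \left(- \frac{77}{5} + 6\right) = 429 - \frac{47}{5} = \frac{2098}{5}$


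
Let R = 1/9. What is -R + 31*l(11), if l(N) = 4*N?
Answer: 12275/9 ≈ 1363.9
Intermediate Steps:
R = ⅑ ≈ 0.11111
-R + 31*l(11) = -1*⅑ + 31*(4*11) = -⅑ + 31*44 = -⅑ + 1364 = 12275/9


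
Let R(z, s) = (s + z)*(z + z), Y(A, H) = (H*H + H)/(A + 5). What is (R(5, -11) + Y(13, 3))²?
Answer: 31684/9 ≈ 3520.4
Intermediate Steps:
Y(A, H) = (H + H²)/(5 + A) (Y(A, H) = (H² + H)/(5 + A) = (H + H²)/(5 + A))
R(z, s) = 2*z*(s + z) (R(z, s) = (s + z)*(2*z) = 2*z*(s + z))
(R(5, -11) + Y(13, 3))² = (2*5*(-11 + 5) + 3*(1 + 3)/(5 + 13))² = (2*5*(-6) + 3*4/18)² = (-60 + 3*(1/18)*4)² = (-60 + ⅔)² = (-178/3)² = 31684/9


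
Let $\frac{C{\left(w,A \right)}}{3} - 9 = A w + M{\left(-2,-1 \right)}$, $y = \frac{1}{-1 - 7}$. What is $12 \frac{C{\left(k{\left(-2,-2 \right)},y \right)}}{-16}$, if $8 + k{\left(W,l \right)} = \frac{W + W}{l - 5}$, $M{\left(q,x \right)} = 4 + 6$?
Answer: $- \frac{2511}{56} \approx -44.839$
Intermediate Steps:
$M{\left(q,x \right)} = 10$
$y = - \frac{1}{8}$ ($y = \frac{1}{-1 - 7} = \frac{1}{-8} = - \frac{1}{8} \approx -0.125$)
$k{\left(W,l \right)} = -8 + \frac{2 W}{-5 + l}$ ($k{\left(W,l \right)} = -8 + \frac{W + W}{l - 5} = -8 + \frac{2 W}{-5 + l}$)
$C{\left(w,A \right)} = 57 + 3 A w$ ($C{\left(w,A \right)} = 27 + 3 \left(A w + 10\right) = 27 + 3 \left(10 + A w\right) = 27 + \left(30 + 3 A w\right) = 57 + 3 A w$)
$12 \frac{C{\left(k{\left(-2,-2 \right)},y \right)}}{-16} = 12 \frac{57 + 3 \left(- \frac{1}{8}\right) \frac{2 \left(20 - 2 - -8\right)}{-5 - 2}}{-16} = 12 \left(57 + 3 \left(- \frac{1}{8}\right) \frac{2 \left(20 - 2 + 8\right)}{-7}\right) \left(- \frac{1}{16}\right) = 12 \left(57 + 3 \left(- \frac{1}{8}\right) 2 \left(- \frac{1}{7}\right) 26\right) \left(- \frac{1}{16}\right) = 12 \left(57 + 3 \left(- \frac{1}{8}\right) \left(- \frac{52}{7}\right)\right) \left(- \frac{1}{16}\right) = 12 \left(57 + \frac{39}{14}\right) \left(- \frac{1}{16}\right) = 12 \cdot \frac{837}{14} \left(- \frac{1}{16}\right) = 12 \left(- \frac{837}{224}\right) = - \frac{2511}{56}$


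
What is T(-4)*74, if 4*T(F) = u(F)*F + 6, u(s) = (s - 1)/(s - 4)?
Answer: 259/4 ≈ 64.750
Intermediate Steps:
u(s) = (-1 + s)/(-4 + s)
T(F) = 3/2 + F*(-1 + F)/(4*(-4 + F)) (T(F) = (((-1 + F)/(-4 + F))*F + 6)/4 = (F*(-1 + F)/(-4 + F) + 6)/4 = (6 + F*(-1 + F)/(-4 + F))/4 = 3/2 + F*(-1 + F)/(4*(-4 + F)))
T(-4)*74 = ((-24 + (-4)² + 5*(-4))/(4*(-4 - 4)))*74 = ((¼)*(-24 + 16 - 20)/(-8))*74 = ((¼)*(-⅛)*(-28))*74 = (7/8)*74 = 259/4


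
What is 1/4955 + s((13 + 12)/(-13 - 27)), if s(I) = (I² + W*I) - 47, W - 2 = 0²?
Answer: -15177101/317120 ≈ -47.859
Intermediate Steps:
W = 2 (W = 2 + 0² = 2 + 0 = 2)
s(I) = -47 + I² + 2*I (s(I) = (I² + 2*I) - 47 = -47 + I² + 2*I)
1/4955 + s((13 + 12)/(-13 - 27)) = 1/4955 + (-47 + ((13 + 12)/(-13 - 27))² + 2*((13 + 12)/(-13 - 27))) = 1/4955 + (-47 + (25/(-40))² + 2*(25/(-40))) = 1/4955 + (-47 + (25*(-1/40))² + 2*(25*(-1/40))) = 1/4955 + (-47 + (-5/8)² + 2*(-5/8)) = 1/4955 + (-47 + 25/64 - 5/4) = 1/4955 - 3063/64 = -15177101/317120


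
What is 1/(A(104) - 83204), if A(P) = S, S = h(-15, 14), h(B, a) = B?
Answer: -1/83219 ≈ -1.2016e-5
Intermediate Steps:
S = -15
A(P) = -15
1/(A(104) - 83204) = 1/(-15 - 83204) = 1/(-83219) = -1/83219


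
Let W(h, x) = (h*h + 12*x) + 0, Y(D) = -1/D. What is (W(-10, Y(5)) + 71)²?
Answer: 710649/25 ≈ 28426.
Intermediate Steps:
W(h, x) = h² + 12*x (W(h, x) = (h² + 12*x) + 0 = h² + 12*x)
(W(-10, Y(5)) + 71)² = (((-10)² + 12*(-1/5)) + 71)² = ((100 + 12*(-1*⅕)) + 71)² = ((100 + 12*(-⅕)) + 71)² = ((100 - 12/5) + 71)² = (488/5 + 71)² = (843/5)² = 710649/25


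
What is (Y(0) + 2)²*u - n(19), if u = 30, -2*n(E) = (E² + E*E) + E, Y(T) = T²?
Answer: 981/2 ≈ 490.50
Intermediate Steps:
n(E) = -E² - E/2 (n(E) = -((E² + E*E) + E)/2 = -((E² + E²) + E)/2 = -(2*E² + E)/2 = -(E + 2*E²)/2 = -E² - E/2)
(Y(0) + 2)²*u - n(19) = (0² + 2)²*30 - (-1)*19*(½ + 19) = (0 + 2)²*30 - (-1)*19*39/2 = 2²*30 - 1*(-741/2) = 4*30 + 741/2 = 120 + 741/2 = 981/2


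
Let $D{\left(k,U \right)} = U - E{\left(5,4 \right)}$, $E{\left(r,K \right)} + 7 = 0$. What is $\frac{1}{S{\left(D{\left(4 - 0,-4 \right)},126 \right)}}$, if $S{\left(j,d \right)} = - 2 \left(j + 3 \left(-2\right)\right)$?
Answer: $\frac{1}{6} \approx 0.16667$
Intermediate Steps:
$E{\left(r,K \right)} = -7$ ($E{\left(r,K \right)} = -7 + 0 = -7$)
$D{\left(k,U \right)} = 7 + U$ ($D{\left(k,U \right)} = U - -7 = U + 7 = 7 + U$)
$S{\left(j,d \right)} = 12 - 2 j$ ($S{\left(j,d \right)} = - 2 \left(j - 6\right) = - 2 \left(-6 + j\right) = 12 - 2 j$)
$\frac{1}{S{\left(D{\left(4 - 0,-4 \right)},126 \right)}} = \frac{1}{12 - 2 \left(7 - 4\right)} = \frac{1}{12 - 6} = \frac{1}{6}$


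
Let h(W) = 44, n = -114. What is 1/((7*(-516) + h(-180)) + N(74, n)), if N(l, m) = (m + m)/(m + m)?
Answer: -1/3567 ≈ -0.00028035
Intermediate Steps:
N(l, m) = 1 (N(l, m) = (2*m)/((2*m)) = (2*m)*(1/(2*m)) = 1)
1/((7*(-516) + h(-180)) + N(74, n)) = 1/((7*(-516) + 44) + 1) = 1/((-3612 + 44) + 1) = 1/(-3568 + 1) = 1/(-3567) = -1/3567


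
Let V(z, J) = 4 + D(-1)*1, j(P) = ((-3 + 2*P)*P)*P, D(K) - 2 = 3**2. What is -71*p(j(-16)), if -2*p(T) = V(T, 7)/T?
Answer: -213/3584 ≈ -0.059431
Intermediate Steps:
D(K) = 11 (D(K) = 2 + 3**2 = 2 + 9 = 11)
j(P) = P**2*(-3 + 2*P) (j(P) = (P*(-3 + 2*P))*P = P**2*(-3 + 2*P))
V(z, J) = 15 (V(z, J) = 4 + 11*1 = 4 + 11 = 15)
p(T) = -15/(2*T)
-71*p(j(-16)) = -(-1065)/(2*((-16)**2*(-3 + 2*(-16)))) = -(-1065)/(2*(256*(-3 - 32))) = -(-1065)/(2*(256*(-35))) = -(-1065)/(2*(-8960)) = -(-1065)*(-1)/(2*8960) = -71*3/3584 = -213/3584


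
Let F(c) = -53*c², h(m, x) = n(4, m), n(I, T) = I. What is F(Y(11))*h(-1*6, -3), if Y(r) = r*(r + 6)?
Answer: -7413428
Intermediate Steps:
Y(r) = r*(6 + r)
h(m, x) = 4
F(Y(11))*h(-1*6, -3) = -53*121*(6 + 11)²*4 = -53*(11*17)²*4 = -53*187²*4 = -53*34969*4 = -1853357*4 = -7413428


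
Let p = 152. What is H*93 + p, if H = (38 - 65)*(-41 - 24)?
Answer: 163367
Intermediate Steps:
H = 1755 (H = -27*(-65) = 1755)
H*93 + p = 1755*93 + 152 = 163215 + 152 = 163367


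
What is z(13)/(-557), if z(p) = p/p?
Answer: -1/557 ≈ -0.0017953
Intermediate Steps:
z(p) = 1
z(13)/(-557) = 1/(-557) = 1*(-1/557) = -1/557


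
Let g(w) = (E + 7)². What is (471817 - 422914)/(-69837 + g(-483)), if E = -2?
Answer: -48903/69812 ≈ -0.70050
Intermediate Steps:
g(w) = 25 (g(w) = (-2 + 7)² = 5² = 25)
(471817 - 422914)/(-69837 + g(-483)) = (471817 - 422914)/(-69837 + 25) = 48903/(-69812) = 48903*(-1/69812) = -48903/69812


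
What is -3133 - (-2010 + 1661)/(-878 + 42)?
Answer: -2619537/836 ≈ -3133.4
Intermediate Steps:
-3133 - (-2010 + 1661)/(-878 + 42) = -3133 - (-349)/(-836) = -3133 - (-349)*(-1)/836 = -3133 - 1*349/836 = -3133 - 349/836 = -2619537/836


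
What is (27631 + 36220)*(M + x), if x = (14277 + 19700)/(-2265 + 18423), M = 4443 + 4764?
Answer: 9501072410233/16158 ≈ 5.8801e+8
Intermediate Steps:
M = 9207
x = 33977/16158 ≈ 2.1028
(27631 + 36220)*(M + x) = (27631 + 36220)*(9207 + 33977/16158) = 63851*(148800683/16158) = 9501072410233/16158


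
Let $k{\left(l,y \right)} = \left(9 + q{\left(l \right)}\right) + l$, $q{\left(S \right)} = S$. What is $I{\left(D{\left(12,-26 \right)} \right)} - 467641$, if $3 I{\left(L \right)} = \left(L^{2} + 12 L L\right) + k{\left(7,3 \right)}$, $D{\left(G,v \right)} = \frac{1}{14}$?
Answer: $- \frac{91656129}{196} \approx -4.6763 \cdot 10^{5}$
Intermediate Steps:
$D{\left(G,v \right)} = \frac{1}{14}$
$k{\left(l,y \right)} = 9 + 2 l$ ($k{\left(l,y \right)} = \left(9 + l\right) + l = 9 + 2 l$)
$I{\left(L \right)} = \frac{23}{3} + \frac{13 L^{2}}{3}$ ($I{\left(L \right)} = \frac{\left(L^{2} + 12 L L\right) + \left(9 + 2 \cdot 7\right)}{3} = \frac{\left(L^{2} + 12 L^{2}\right) + \left(9 + 14\right)}{3} = \frac{13 L^{2} + 23}{3} = \frac{23 + 13 L^{2}}{3} = \frac{23}{3} + \frac{13 L^{2}}{3}$)
$I{\left(D{\left(12,-26 \right)} \right)} - 467641 = \left(\frac{23}{3} + \frac{13}{3 \cdot 196}\right) - 467641 = \left(\frac{23}{3} + \frac{13}{3} \cdot \frac{1}{196}\right) - 467641 = \left(\frac{23}{3} + \frac{13}{588}\right) - 467641 = \frac{1507}{196} - 467641 = - \frac{91656129}{196}$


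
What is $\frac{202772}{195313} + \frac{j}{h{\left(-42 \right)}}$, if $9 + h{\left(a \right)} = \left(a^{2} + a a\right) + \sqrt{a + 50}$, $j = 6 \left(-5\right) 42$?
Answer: $\frac{1644991131296}{2418629824489} + \frac{2520 \sqrt{2}}{12383353} \approx 0.68042$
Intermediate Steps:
$j = -1260$ ($j = \left(-30\right) 42 = -1260$)
$h{\left(a \right)} = -9 + \sqrt{50 + a} + 2 a^{2}$ ($h{\left(a \right)} = -9 + \left(\left(a^{2} + a a\right) + \sqrt{a + 50}\right) = -9 + \left(\left(a^{2} + a^{2}\right) + \sqrt{50 + a}\right) = -9 + \left(2 a^{2} + \sqrt{50 + a}\right) = -9 + \left(\sqrt{50 + a} + 2 a^{2}\right) = -9 + \sqrt{50 + a} + 2 a^{2}$)
$\frac{202772}{195313} + \frac{j}{h{\left(-42 \right)}} = \frac{202772}{195313} - \frac{1260}{-9 + \sqrt{50 - 42} + 2 \left(-42\right)^{2}} = 202772 \cdot \frac{1}{195313} - \frac{1260}{-9 + \sqrt{8} + 2 \cdot 1764} = \frac{202772}{195313} - \frac{1260}{-9 + 2 \sqrt{2} + 3528} = \frac{202772}{195313} - \frac{1260}{3519 + 2 \sqrt{2}}$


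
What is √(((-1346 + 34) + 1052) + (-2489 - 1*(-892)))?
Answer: I*√1857 ≈ 43.093*I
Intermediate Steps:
√(((-1346 + 34) + 1052) + (-2489 - 1*(-892))) = √((-1312 + 1052) + (-2489 + 892)) = √(-260 - 1597) = √(-1857) = I*√1857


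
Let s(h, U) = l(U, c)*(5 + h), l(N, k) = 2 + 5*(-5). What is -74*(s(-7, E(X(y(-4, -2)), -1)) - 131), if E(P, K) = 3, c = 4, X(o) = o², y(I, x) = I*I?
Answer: 6290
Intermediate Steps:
y(I, x) = I²
l(N, k) = -23 (l(N, k) = 2 - 25 = -23)
s(h, U) = -115 - 23*h (s(h, U) = -23*(5 + h) = -115 - 23*h)
-74*(s(-7, E(X(y(-4, -2)), -1)) - 131) = -74*((-115 - 23*(-7)) - 131) = -74*((-115 + 161) - 131) = -74*(46 - 131) = -74*(-85) = 6290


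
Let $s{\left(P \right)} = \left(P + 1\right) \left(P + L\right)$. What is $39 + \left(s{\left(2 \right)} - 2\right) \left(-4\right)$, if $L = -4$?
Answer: $71$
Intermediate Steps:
$s{\left(P \right)} = \left(1 + P\right) \left(-4 + P\right)$ ($s{\left(P \right)} = \left(P + 1\right) \left(P - 4\right) = \left(1 + P\right) \left(-4 + P\right)$)
$39 + \left(s{\left(2 \right)} - 2\right) \left(-4\right) = 39 + \left(\left(-4 + 2^{2} - 6\right) - 2\right) \left(-4\right) = 39 + \left(\left(-4 + 4 - 6\right) - 2\right) \left(-4\right) = 39 + \left(-6 - 2\right) \left(-4\right) = 39 - -32 = 39 + 32 = 71$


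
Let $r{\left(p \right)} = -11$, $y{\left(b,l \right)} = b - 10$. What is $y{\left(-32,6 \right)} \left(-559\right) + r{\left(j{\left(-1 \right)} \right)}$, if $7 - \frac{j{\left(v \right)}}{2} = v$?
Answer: $23467$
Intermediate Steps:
$j{\left(v \right)} = 14 - 2 v$
$y{\left(b,l \right)} = -10 + b$ ($y{\left(b,l \right)} = b - 10 = -10 + b$)
$y{\left(-32,6 \right)} \left(-559\right) + r{\left(j{\left(-1 \right)} \right)} = \left(-10 - 32\right) \left(-559\right) - 11 = \left(-42\right) \left(-559\right) - 11 = 23478 - 11 = 23467$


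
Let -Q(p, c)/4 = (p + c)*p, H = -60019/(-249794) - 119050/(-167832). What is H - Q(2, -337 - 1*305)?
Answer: -53652033287113/10480856652 ≈ -5119.0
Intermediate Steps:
H = 9952771127/10480856652 (H = -60019*(-1/249794) - 119050*(-1/167832) = 60019/249794 + 59525/83916 = 9952771127/10480856652 ≈ 0.94961)
Q(p, c) = -4*p*(c + p) (Q(p, c) = -4*(p + c)*p = -4*(c + p)*p = -4*p*(c + p))
H - Q(2, -337 - 1*305) = 9952771127/10480856652 - (-4)*2*((-337 - 1*305) + 2) = 9952771127/10480856652 - (-4)*2*((-337 - 305) + 2) = 9952771127/10480856652 - (-4)*2*(-642 + 2) = 9952771127/10480856652 - (-4)*2*(-640) = 9952771127/10480856652 - 1*5120 = 9952771127/10480856652 - 5120 = -53652033287113/10480856652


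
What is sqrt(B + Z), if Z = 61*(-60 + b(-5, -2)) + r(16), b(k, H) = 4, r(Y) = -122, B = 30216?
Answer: sqrt(26678) ≈ 163.33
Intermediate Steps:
Z = -3538 (Z = 61*(-60 + 4) - 122 = 61*(-56) - 122 = -3416 - 122 = -3538)
sqrt(B + Z) = sqrt(30216 - 3538) = sqrt(26678)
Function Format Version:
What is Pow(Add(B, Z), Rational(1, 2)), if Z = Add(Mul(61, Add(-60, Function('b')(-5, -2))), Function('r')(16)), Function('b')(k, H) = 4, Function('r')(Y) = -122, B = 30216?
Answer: Pow(26678, Rational(1, 2)) ≈ 163.33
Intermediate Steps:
Z = -3538 (Z = Add(Mul(61, Add(-60, 4)), -122) = Add(Mul(61, -56), -122) = Add(-3416, -122) = -3538)
Pow(Add(B, Z), Rational(1, 2)) = Pow(Add(30216, -3538), Rational(1, 2)) = Pow(26678, Rational(1, 2))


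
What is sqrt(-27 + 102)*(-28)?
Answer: -140*sqrt(3) ≈ -242.49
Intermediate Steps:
sqrt(-27 + 102)*(-28) = sqrt(75)*(-28) = (5*sqrt(3))*(-28) = -140*sqrt(3)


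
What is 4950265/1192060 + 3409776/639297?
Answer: 160652158717/16935119596 ≈ 9.4863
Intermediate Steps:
4950265/1192060 + 3409776/639297 = 4950265*(1/1192060) + 3409776*(1/639297) = 990053/238412 + 378864/71033 = 160652158717/16935119596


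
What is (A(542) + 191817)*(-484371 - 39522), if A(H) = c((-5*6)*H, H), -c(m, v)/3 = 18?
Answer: -100463293359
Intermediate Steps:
c(m, v) = -54 (c(m, v) = -3*18 = -54)
A(H) = -54
(A(542) + 191817)*(-484371 - 39522) = (-54 + 191817)*(-484371 - 39522) = 191763*(-523893) = -100463293359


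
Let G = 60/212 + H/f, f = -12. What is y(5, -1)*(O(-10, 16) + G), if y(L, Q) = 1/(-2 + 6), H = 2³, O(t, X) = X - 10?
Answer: 893/636 ≈ 1.4041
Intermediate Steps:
O(t, X) = -10 + X
H = 8
G = -61/159 (G = 60/212 + 8/(-12) = 60*(1/212) + 8*(-1/12) = 15/53 - ⅔ = -61/159 ≈ -0.38365)
y(L, Q) = ¼ (y(L, Q) = 1/4 = ¼)
y(5, -1)*(O(-10, 16) + G) = ((-10 + 16) - 61/159)/4 = (6 - 61/159)/4 = (¼)*(893/159) = 893/636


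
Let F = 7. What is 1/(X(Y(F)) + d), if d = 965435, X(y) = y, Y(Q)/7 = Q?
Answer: 1/965484 ≈ 1.0358e-6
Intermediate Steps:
Y(Q) = 7*Q
1/(X(Y(F)) + d) = 1/(7*7 + 965435) = 1/(49 + 965435) = 1/965484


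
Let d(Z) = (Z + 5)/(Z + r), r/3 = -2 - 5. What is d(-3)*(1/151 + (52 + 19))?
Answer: -1787/302 ≈ -5.9172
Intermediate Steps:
r = -21 (r = 3*(-2 - 5) = 3*(-7) = -21)
d(Z) = (5 + Z)/(-21 + Z) (d(Z) = (Z + 5)/(Z - 21) = (5 + Z)/(-21 + Z))
d(-3)*(1/151 + (52 + 19)) = ((5 - 3)/(-21 - 3))*(1/151 + (52 + 19)) = (2/(-24))*(1/151 + 71) = -1/24*2*(10722/151) = -1/12*10722/151 = -1787/302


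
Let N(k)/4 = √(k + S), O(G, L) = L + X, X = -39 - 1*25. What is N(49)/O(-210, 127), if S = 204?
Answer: 4*√253/63 ≈ 1.0099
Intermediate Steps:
X = -64 (X = -39 - 25 = -64)
O(G, L) = -64 + L (O(G, L) = L - 64 = -64 + L)
N(k) = 4*√(204 + k) (N(k) = 4*√(k + 204) = 4*√(204 + k))
N(49)/O(-210, 127) = (4*√(204 + 49))/(-64 + 127) = (4*√253)/63 = (4*√253)*(1/63) = 4*√253/63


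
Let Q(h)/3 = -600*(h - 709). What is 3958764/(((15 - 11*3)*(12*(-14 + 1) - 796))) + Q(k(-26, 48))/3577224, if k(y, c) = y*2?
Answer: 7036140121/30406404 ≈ 231.40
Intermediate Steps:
k(y, c) = 2*y
Q(h) = 1276200 - 1800*h (Q(h) = 3*(-600*(h - 709)) = 3*(-600*(-709 + h)) = 3*(425400 - 600*h) = 1276200 - 1800*h)
3958764/(((15 - 11*3)*(12*(-14 + 1) - 796))) + Q(k(-26, 48))/3577224 = 3958764/(((15 - 11*3)*(12*(-14 + 1) - 796))) + (1276200 - 3600*(-26))/3577224 = 3958764/(((15 - 33)*(12*(-13) - 796))) + (1276200 - 1800*(-52))*(1/3577224) = 3958764/((-18*(-156 - 796))) + (1276200 + 93600)*(1/3577224) = 3958764/((-18*(-952))) + 1369800*(1/3577224) = 3958764/17136 + 57075/149051 = 3958764*(1/17136) + 57075/149051 = 329897/1428 + 57075/149051 = 7036140121/30406404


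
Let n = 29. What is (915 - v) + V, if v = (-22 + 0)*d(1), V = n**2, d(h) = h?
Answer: 1778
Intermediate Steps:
V = 841 (V = 29**2 = 841)
v = -22 (v = (-22 + 0)*1 = -22*1 = -22)
(915 - v) + V = (915 - 1*(-22)) + 841 = (915 + 22) + 841 = 937 + 841 = 1778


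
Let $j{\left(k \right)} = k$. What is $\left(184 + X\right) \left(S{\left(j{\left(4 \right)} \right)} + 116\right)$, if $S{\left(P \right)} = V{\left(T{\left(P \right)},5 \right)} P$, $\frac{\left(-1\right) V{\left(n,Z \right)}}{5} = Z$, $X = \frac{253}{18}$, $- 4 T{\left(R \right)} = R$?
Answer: $\frac{28520}{9} \approx 3168.9$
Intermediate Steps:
$T{\left(R \right)} = - \frac{R}{4}$
$X = \frac{253}{18}$ ($X = 253 \cdot \frac{1}{18} = \frac{253}{18} \approx 14.056$)
$V{\left(n,Z \right)} = - 5 Z$
$S{\left(P \right)} = - 25 P$ ($S{\left(P \right)} = \left(-5\right) 5 P = - 25 P$)
$\left(184 + X\right) \left(S{\left(j{\left(4 \right)} \right)} + 116\right) = \left(184 + \frac{253}{18}\right) \left(\left(-25\right) 4 + 116\right) = \frac{3565 \left(-100 + 116\right)}{18} = \frac{3565}{18} \cdot 16 = \frac{28520}{9}$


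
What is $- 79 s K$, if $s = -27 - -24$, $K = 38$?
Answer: $9006$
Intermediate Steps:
$s = -3$ ($s = -27 + 24 = -3$)
$- 79 s K = \left(-79\right) \left(-3\right) 38 = 237 \cdot 38 = 9006$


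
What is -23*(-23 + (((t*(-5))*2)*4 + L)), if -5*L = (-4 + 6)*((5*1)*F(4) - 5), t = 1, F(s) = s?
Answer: 1587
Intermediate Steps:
L = -6 (L = -(-4 + 6)*((5*1)*4 - 5)/5 = -2*(5*4 - 5)/5 = -2*(20 - 5)/5 = -2*15/5 = -1/5*30 = -6)
-23*(-23 + (((t*(-5))*2)*4 + L)) = -23*(-23 + (((1*(-5))*2)*4 - 6)) = -23*(-23 + (-5*2*4 - 6)) = -23*(-23 + (-10*4 - 6)) = -23*(-23 + (-40 - 6)) = -23*(-23 - 46) = -23*(-69) = 1587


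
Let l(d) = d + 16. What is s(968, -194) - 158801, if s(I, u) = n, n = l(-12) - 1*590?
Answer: -159387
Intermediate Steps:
l(d) = 16 + d
n = -586 (n = (16 - 12) - 1*590 = 4 - 590 = -586)
s(I, u) = -586
s(968, -194) - 158801 = -586 - 158801 = -159387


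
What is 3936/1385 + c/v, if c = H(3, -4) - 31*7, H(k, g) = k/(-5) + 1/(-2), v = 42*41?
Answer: 4317149/1589980 ≈ 2.7152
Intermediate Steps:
v = 1722
H(k, g) = -½ - k/5 (H(k, g) = k*(-⅕) + 1*(-½) = -k/5 - ½ = -½ - k/5)
c = -2181/10 (c = (-½ - ⅕*3) - 31*7 = (-½ - ⅗) - 217 = -11/10 - 217 = -2181/10 ≈ -218.10)
3936/1385 + c/v = 3936/1385 - 2181/10/1722 = 3936*(1/1385) - 2181/10*1/1722 = 3936/1385 - 727/5740 = 4317149/1589980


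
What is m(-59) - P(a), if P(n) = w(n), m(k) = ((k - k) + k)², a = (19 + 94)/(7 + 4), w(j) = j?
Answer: 38178/11 ≈ 3470.7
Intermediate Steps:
a = 113/11 ≈ 10.273
m(k) = k² (m(k) = (0 + k)² = k²)
P(n) = n
m(-59) - P(a) = (-59)² - 1*113/11 = 3481 - 113/11 = 38178/11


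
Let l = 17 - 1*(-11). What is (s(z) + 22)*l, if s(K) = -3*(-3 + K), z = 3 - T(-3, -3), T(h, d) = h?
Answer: 364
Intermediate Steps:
l = 28 (l = 17 + 11 = 28)
z = 6 (z = 3 - 1*(-3) = 3 + 3 = 6)
s(K) = 9 - 3*K
(s(z) + 22)*l = ((9 - 3*6) + 22)*28 = ((9 - 18) + 22)*28 = (-9 + 22)*28 = 13*28 = 364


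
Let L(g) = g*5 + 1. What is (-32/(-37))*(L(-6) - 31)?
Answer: -1920/37 ≈ -51.892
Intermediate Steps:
L(g) = 1 + 5*g (L(g) = 5*g + 1 = 1 + 5*g)
(-32/(-37))*(L(-6) - 31) = (-32/(-37))*((1 + 5*(-6)) - 31) = (-32*(-1/37))*((1 - 30) - 31) = 32*(-29 - 31)/37 = (32/37)*(-60) = -1920/37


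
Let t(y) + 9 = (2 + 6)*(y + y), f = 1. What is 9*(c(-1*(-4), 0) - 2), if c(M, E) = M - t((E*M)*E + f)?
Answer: -45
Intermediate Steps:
t(y) = -9 + 16*y (t(y) = -9 + (2 + 6)*(y + y) = -9 + 8*(2*y) = -9 + 16*y)
c(M, E) = -7 + M - 16*M*E² (c(M, E) = M - (-9 + 16*((E*M)*E + 1)) = M - (-9 + 16*(M*E² + 1)) = M - (-9 + 16*(1 + M*E²)) = M - (-9 + (16 + 16*M*E²)) = M - (7 + 16*M*E²) = M + (-7 - 16*M*E²) = -7 + M - 16*M*E²)
9*(c(-1*(-4), 0) - 2) = 9*((-7 - 1*(-4) - 16*(-1*(-4))*0²) - 2) = 9*((-7 + 4 - 16*4*0) - 2) = 9*((-7 + 4 + 0) - 2) = 9*(-3 - 2) = 9*(-5) = -45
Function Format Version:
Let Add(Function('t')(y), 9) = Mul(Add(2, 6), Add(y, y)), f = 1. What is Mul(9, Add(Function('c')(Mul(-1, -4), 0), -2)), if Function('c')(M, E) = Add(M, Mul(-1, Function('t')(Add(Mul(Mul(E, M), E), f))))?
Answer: -45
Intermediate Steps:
Function('t')(y) = Add(-9, Mul(16, y)) (Function('t')(y) = Add(-9, Mul(Add(2, 6), Add(y, y))) = Add(-9, Mul(8, Mul(2, y))) = Add(-9, Mul(16, y)))
Function('c')(M, E) = Add(-7, M, Mul(-16, M, Pow(E, 2))) (Function('c')(M, E) = Add(M, Mul(-1, Add(-9, Mul(16, Add(Mul(Mul(E, M), E), 1))))) = Add(M, Mul(-1, Add(-9, Mul(16, Add(Mul(M, Pow(E, 2)), 1))))) = Add(M, Mul(-1, Add(-9, Mul(16, Add(1, Mul(M, Pow(E, 2))))))) = Add(M, Mul(-1, Add(-9, Add(16, Mul(16, M, Pow(E, 2)))))) = Add(M, Mul(-1, Add(7, Mul(16, M, Pow(E, 2))))) = Add(M, Add(-7, Mul(-16, M, Pow(E, 2)))) = Add(-7, M, Mul(-16, M, Pow(E, 2))))
Mul(9, Add(Function('c')(Mul(-1, -4), 0), -2)) = Mul(9, Add(Add(-7, Mul(-1, -4), Mul(-16, Mul(-1, -4), Pow(0, 2))), -2)) = Mul(9, Add(Add(-7, 4, Mul(-16, 4, 0)), -2)) = Mul(9, Add(Add(-7, 4, 0), -2)) = Mul(9, Add(-3, -2)) = Mul(9, -5) = -45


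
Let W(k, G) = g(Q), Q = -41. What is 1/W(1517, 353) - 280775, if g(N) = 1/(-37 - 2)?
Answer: -280814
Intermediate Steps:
g(N) = -1/39 (g(N) = 1/(-39) = -1/39)
W(k, G) = -1/39
1/W(1517, 353) - 280775 = 1/(-1/39) - 280775 = -39 - 280775 = -280814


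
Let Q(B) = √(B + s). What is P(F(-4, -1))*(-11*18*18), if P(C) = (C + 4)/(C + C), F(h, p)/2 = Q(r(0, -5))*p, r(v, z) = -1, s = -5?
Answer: -1782 - 594*I*√6 ≈ -1782.0 - 1455.0*I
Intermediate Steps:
Q(B) = √(-5 + B) (Q(B) = √(B - 5) = √(-5 + B))
F(h, p) = 2*I*p*√6 (F(h, p) = 2*(√(-5 - 1)*p) = 2*(√(-6)*p) = 2*((I*√6)*p) = 2*(I*p*√6) = 2*I*p*√6)
P(C) = (4 + C)/(2*C) (P(C) = (4 + C)/((2*C)) = (4 + C)*(1/(2*C)) = (4 + C)/(2*C))
P(F(-4, -1))*(-11*18*18) = ((4 + 2*I*(-1)*√6)/(2*((2*I*(-1)*√6))))*(-11*18*18) = ((4 - 2*I*√6)/(2*((-2*I*√6))))*(-198*18) = ((I*√6/12)*(4 - 2*I*√6)/2)*(-3564) = (I*√6*(4 - 2*I*√6)/24)*(-3564) = -297*I*√6*(4 - 2*I*√6)/2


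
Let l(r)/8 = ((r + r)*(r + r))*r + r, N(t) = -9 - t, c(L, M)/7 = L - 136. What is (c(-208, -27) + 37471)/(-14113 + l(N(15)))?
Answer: -5009/65239 ≈ -0.076779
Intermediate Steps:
c(L, M) = -952 + 7*L (c(L, M) = 7*(L - 136) = 7*(-136 + L) = -952 + 7*L)
l(r) = 8*r + 32*r**3 (l(r) = 8*(((r + r)*(r + r))*r + r) = 8*(((2*r)*(2*r))*r + r) = 8*((4*r**2)*r + r) = 8*(4*r**3 + r) = 8*(r + 4*r**3) = 8*r + 32*r**3)
(c(-208, -27) + 37471)/(-14113 + l(N(15))) = ((-952 + 7*(-208)) + 37471)/(-14113 + (8*(-9 - 1*15) + 32*(-9 - 1*15)**3)) = ((-952 - 1456) + 37471)/(-14113 + (8*(-9 - 15) + 32*(-9 - 15)**3)) = (-2408 + 37471)/(-14113 + (8*(-24) + 32*(-24)**3)) = 35063/(-14113 + (-192 + 32*(-13824))) = 35063/(-14113 + (-192 - 442368)) = 35063/(-14113 - 442560) = 35063/(-456673) = 35063*(-1/456673) = -5009/65239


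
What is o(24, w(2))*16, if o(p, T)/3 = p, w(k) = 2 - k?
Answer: 1152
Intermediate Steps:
o(p, T) = 3*p
o(24, w(2))*16 = (3*24)*16 = 72*16 = 1152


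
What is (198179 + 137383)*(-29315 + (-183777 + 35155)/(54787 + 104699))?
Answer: -261485609780024/26581 ≈ -9.8373e+9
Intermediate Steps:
(198179 + 137383)*(-29315 + (-183777 + 35155)/(54787 + 104699)) = 335562*(-29315 - 148622/159486) = 335562*(-29315 - 148622*1/159486) = 335562*(-29315 - 74311/79743) = 335562*(-2337740356/79743) = -261485609780024/26581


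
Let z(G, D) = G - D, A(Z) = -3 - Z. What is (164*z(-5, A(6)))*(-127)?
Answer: -83312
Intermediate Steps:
(164*z(-5, A(6)))*(-127) = (164*(-5 - (-3 - 1*6)))*(-127) = (164*(-5 - (-3 - 6)))*(-127) = (164*(-5 - 1*(-9)))*(-127) = (164*(-5 + 9))*(-127) = (164*4)*(-127) = 656*(-127) = -83312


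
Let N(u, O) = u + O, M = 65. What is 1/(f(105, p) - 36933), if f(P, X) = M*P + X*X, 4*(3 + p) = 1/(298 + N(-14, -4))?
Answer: -1254400/37756192319 ≈ -3.3224e-5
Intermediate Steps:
N(u, O) = O + u
p = -3359/1120 (p = -3 + 1/(4*(298 + (-4 - 14))) = -3 + 1/(4*(298 - 18)) = -3 + (¼)/280 = -3 + (¼)*(1/280) = -3 + 1/1120 = -3359/1120 ≈ -2.9991)
f(P, X) = X² + 65*P (f(P, X) = 65*P + X*X = 65*P + X² = X² + 65*P)
1/(f(105, p) - 36933) = 1/(((-3359/1120)² + 65*105) - 36933) = 1/((11282881/1254400 + 6825) - 36933) = 1/(8572562881/1254400 - 36933) = 1/(-37756192319/1254400) = -1254400/37756192319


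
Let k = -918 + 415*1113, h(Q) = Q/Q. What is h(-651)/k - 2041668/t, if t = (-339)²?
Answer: -104573541635/5886215313 ≈ -17.766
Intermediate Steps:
h(Q) = 1
t = 114921
k = 460977 (k = -918 + 461895 = 460977)
h(-651)/k - 2041668/t = 1/460977 - 2041668/114921 = 1*(1/460977) - 2041668*1/114921 = 1/460977 - 226852/12769 = -104573541635/5886215313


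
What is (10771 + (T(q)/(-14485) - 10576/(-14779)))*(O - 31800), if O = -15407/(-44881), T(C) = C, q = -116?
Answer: -3291044138919800651977/9607846891015 ≈ -3.4254e+8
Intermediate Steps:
O = 15407/44881 (O = -15407*(-1/44881) = 15407/44881 ≈ 0.34329)
(10771 + (T(q)/(-14485) - 10576/(-14779)))*(O - 31800) = (10771 + (-116/(-14485) - 10576/(-14779)))*(15407/44881 - 31800) = (10771 + (-116*(-1/14485) - 10576*(-1/14779)))*(-1427200393/44881) = (10771 + (116/14485 + 10576/14779))*(-1427200393/44881) = (10771 + 154907724/214073815)*(-1427200393/44881) = (2305943969089/214073815)*(-1427200393/44881) = -3291044138919800651977/9607846891015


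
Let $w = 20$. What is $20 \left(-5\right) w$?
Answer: $-2000$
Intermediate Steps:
$20 \left(-5\right) w = 20 \left(-5\right) 20 = \left(-100\right) 20 = -2000$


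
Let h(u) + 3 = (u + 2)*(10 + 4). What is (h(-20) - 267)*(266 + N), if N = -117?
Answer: -77778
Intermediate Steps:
h(u) = 25 + 14*u (h(u) = -3 + (u + 2)*(10 + 4) = -3 + (2 + u)*14 = -3 + (28 + 14*u) = 25 + 14*u)
(h(-20) - 267)*(266 + N) = ((25 + 14*(-20)) - 267)*(266 - 117) = ((25 - 280) - 267)*149 = (-255 - 267)*149 = -522*149 = -77778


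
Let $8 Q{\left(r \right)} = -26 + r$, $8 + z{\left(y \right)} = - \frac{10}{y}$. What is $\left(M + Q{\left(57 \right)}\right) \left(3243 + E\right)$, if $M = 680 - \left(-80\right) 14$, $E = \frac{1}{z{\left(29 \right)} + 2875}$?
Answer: $\frac{972650655497}{166266} \approx 5.85 \cdot 10^{6}$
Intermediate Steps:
$z{\left(y \right)} = -8 - \frac{10}{y}$
$Q{\left(r \right)} = - \frac{13}{4} + \frac{r}{8}$ ($Q{\left(r \right)} = \frac{-26 + r}{8} = - \frac{13}{4} + \frac{r}{8}$)
$E = \frac{29}{83133}$ ($E = \frac{1}{\left(-8 - \frac{10}{29}\right) + 2875} = \frac{1}{- \frac{242}{29} + 2875} = \frac{1}{\frac{83133}{29}} = \frac{29}{83133} \approx 0.00034884$)
$M = 1800$ ($M = 680 - -1120 = 680 + 1120 = 1800$)
$\left(M + Q{\left(57 \right)}\right) \left(3243 + E\right) = \left(1800 + \left(- \frac{13}{4} + \frac{1}{8} \cdot 57\right)\right) \left(3243 + \frac{29}{83133}\right) = \left(1800 + \left(- \frac{13}{4} + \frac{57}{8}\right)\right) \frac{269600348}{83133} = \left(1800 + \frac{31}{8}\right) \frac{269600348}{83133} = \frac{14431}{8} \cdot \frac{269600348}{83133} = \frac{972650655497}{166266}$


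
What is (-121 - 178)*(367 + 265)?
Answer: -188968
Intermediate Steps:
(-121 - 178)*(367 + 265) = -299*632 = -188968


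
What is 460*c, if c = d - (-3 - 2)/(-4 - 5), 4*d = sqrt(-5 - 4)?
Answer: -2300/9 + 345*I ≈ -255.56 + 345.0*I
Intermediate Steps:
d = 3*I/4 (d = sqrt(-5 - 4)/4 = sqrt(-9)/4 = (3*I)/4 = 3*I/4 ≈ 0.75*I)
c = -5/9 + 3*I/4 (c = 3*I/4 - (-3 - 2)/(-4 - 5) = 3*I/4 - (-5)/(-9) = 3*I/4 - (-5)*(-1)/9 = 3*I/4 - 1*5/9 = 3*I/4 - 5/9 = -5/9 + 3*I/4 ≈ -0.55556 + 0.75*I)
460*c = 460*(-5/9 + 3*I/4) = -2300/9 + 345*I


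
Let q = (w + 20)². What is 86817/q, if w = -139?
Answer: 86817/14161 ≈ 6.1307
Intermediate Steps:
q = 14161 (q = (-139 + 20)² = (-119)² = 14161)
86817/q = 86817/14161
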